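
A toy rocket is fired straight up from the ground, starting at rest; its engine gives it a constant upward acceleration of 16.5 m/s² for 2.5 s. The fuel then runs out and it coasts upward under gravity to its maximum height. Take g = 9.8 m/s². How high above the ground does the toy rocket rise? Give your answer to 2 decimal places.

Phase 1 (powered ascent): v₀ = 0 m/s, a = 16.5 m/s².
v = v₀ + at = 0 + (16.5)(2.5) = 41.2 m/s
Δx = v₀t + ½at² = 0·2.5 + 0.5·16.5·2.5² = 51.6 m

Phase 2 (coasting upward): v₀ = 41.2 m/s, a = -9.8 m/s².
v = v₀ + at → t = (0 − 41.2) / -9.8 = 4.21 s
v² = v₀² + 2aΔx → Δx = (0² − 41.2²)/(2·-9.8) = 86.8 m
Maximum height = 51.6 + 86.8 = 138 m

138.38 m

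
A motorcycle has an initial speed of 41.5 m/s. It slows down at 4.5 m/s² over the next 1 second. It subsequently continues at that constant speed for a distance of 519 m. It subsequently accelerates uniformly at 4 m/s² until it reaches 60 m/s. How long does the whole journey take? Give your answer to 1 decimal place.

Phase 1 (decelerating): v₀ = 41.5 m/s, a = -4.5 m/s².
v = v₀ + at = 41.5 + (-4.5)(1) = 37.0 m/s
Δx = v₀t + ½at² = 41.5·1 + 0.5·-4.5·1² = 39.2 m

Phase 2 (constant speed): v₀ = 37.0 m/s, a = 0 m/s².
Constant speed: t = d/v = 519/37.0 = 14.0 s

Phase 3 (accelerating): v₀ = 37.0 m/s, a = 4 m/s².
v = v₀ + at → t = (60 − 37.0) / 4 = 5.75 s
v² = v₀² + 2aΔx → Δx = (60² − 37.0²)/(2·4) = 279 m
Total time = 1.00 + 14.0 + 5.75 = 20.8 s

20.8 s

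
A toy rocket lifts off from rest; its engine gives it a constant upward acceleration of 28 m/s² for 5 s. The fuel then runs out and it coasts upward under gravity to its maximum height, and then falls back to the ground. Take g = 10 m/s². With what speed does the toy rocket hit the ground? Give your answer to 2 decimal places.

163.10 m/s

Phase 1 (powered ascent): v₀ = 0 m/s, a = 28 m/s².
v = v₀ + at = 0 + (28)(5) = 140 m/s
Δx = v₀t + ½at² = 0·5 + 0.5·28·5² = 350 m

Phase 2 (coasting upward): v₀ = 140 m/s, a = -10 m/s².
v = v₀ + at → t = (0 − 140) / -10 = 14.0 s
v² = v₀² + 2aΔx → Δx = (0² − 140²)/(2·-10) = 980 m

Phase 3 (free fall): v₀ = 0 m/s, a = -10 m/s².
Falls 1330 m from rest: t = √(2·1330/10) = 16.3 s; v = g·t = 163 m/s.
Impact speed = 163 m/s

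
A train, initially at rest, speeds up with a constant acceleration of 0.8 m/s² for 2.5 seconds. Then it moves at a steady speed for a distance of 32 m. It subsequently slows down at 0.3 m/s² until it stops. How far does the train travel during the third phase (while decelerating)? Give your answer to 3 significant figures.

Phase 1 (accelerating): v₀ = 0 m/s, a = 0.8 m/s².
v = v₀ + at = 0 + (0.8)(2.5) = 2.00 m/s
Δx = v₀t + ½at² = 0·2.5 + 0.5·0.8·2.5² = 2.50 m

Phase 2 (constant speed): v₀ = 2.00 m/s, a = 0 m/s².
Constant speed: t = d/v = 32/2.00 = 16.0 s

Phase 3 (decelerating): v₀ = 2.00 m/s, a = -0.3 m/s².
v = v₀ + at → t = (0 − 2.00) / -0.3 = 6.67 s
v² = v₀² + 2aΔx → Δx = (0² − 2.00²)/(2·-0.3) = 6.67 m
Distance in phase 3 = 6.67 m

6.67 m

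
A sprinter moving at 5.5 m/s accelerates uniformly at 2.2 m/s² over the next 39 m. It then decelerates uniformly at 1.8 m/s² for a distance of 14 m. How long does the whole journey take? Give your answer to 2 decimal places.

5.01 s

Phase 1 (accelerating): v₀ = 5.50 m/s, a = 2.2 m/s².
v² = v₀² + 2aΔx = 5.50² + 2·2.2·39 = 202 → v = 14.2 m/s
t = (v − v₀)/a = (14.2 − 5.50)/2.2 = 3.96 s

Phase 2 (decelerating): v₀ = 14.2 m/s, a = -1.8 m/s².
v² = v₀² + 2aΔx = 14.2² + 2·-1.8·14 = 151 → v = 12.3 m/s
t = (v − v₀)/a = (12.3 − 14.2)/-1.8 = 1.06 s
Total time = 3.96 + 1.06 = 5.01 s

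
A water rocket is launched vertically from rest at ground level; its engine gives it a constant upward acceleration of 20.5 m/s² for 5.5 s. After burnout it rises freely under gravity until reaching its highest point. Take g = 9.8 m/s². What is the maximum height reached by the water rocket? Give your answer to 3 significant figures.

Phase 1 (powered ascent): v₀ = 0 m/s, a = 20.5 m/s².
v = v₀ + at = 0 + (20.5)(5.5) = 113 m/s
Δx = v₀t + ½at² = 0·5.5 + 0.5·20.5·5.5² = 310 m

Phase 2 (coasting upward): v₀ = 113 m/s, a = -9.8 m/s².
v = v₀ + at → t = (0 − 113) / -9.8 = 11.5 s
v² = v₀² + 2aΔx → Δx = (0² − 113²)/(2·-9.8) = 649 m
Maximum height = 310 + 649 = 959 m

959 m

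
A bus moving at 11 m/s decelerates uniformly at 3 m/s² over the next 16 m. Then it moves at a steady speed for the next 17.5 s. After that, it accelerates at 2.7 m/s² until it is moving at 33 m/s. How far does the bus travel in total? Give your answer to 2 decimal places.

Phase 1 (decelerating): v₀ = 11.0 m/s, a = -3 m/s².
v² = v₀² + 2aΔx = 11.0² + 2·-3·16 = 25.0 → v = 5.00 m/s
t = (v − v₀)/a = (5.00 − 11.0)/-3 = 2.00 s

Phase 2 (constant speed): v₀ = 5.00 m/s, a = 0 m/s².
v = v₀ + at = 5.00 + (0)(17.5) = 5.00 m/s
Δx = v₀t + ½at² = 5.00·17.5 + 0.5·0·17.5² = 87.5 m

Phase 3 (accelerating): v₀ = 5.00 m/s, a = 2.7 m/s².
v = v₀ + at → t = (33 − 5.00) / 2.7 = 10.4 s
v² = v₀² + 2aΔx → Δx = (33² − 5.00²)/(2·2.7) = 197 m
Total distance = 16.0 + 87.5 + 197 = 301 m

300.54 m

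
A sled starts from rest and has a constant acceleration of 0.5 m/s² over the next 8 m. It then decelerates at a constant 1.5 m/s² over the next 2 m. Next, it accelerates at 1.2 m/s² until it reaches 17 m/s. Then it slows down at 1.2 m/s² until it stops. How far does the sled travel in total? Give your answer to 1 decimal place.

250.0 m

Phase 1 (accelerating): v₀ = 0 m/s, a = 0.5 m/s².
v² = v₀² + 2aΔx = 0² + 2·0.5·8 = 8.00 → v = 2.83 m/s
t = (v − v₀)/a = (2.83 − 0)/0.5 = 5.66 s

Phase 2 (decelerating): v₀ = 2.83 m/s, a = -1.5 m/s².
v² = v₀² + 2aΔx = 2.83² + 2·-1.5·2 = 2.00 → v = 1.41 m/s
t = (v − v₀)/a = (1.41 − 2.83)/-1.5 = 0.943 s

Phase 3 (accelerating): v₀ = 1.41 m/s, a = 1.2 m/s².
v = v₀ + at → t = (17 − 1.41) / 1.2 = 13.0 s
v² = v₀² + 2aΔx → Δx = (17² − 1.41²)/(2·1.2) = 120 m

Phase 4 (decelerating): v₀ = 17.0 m/s, a = -1.2 m/s².
v = v₀ + at → t = (0 − 17.0) / -1.2 = 14.2 s
v² = v₀² + 2aΔx → Δx = (0² − 17.0²)/(2·-1.2) = 120 m
Total distance = 8.00 + 2.00 + 120 + 120 = 250 m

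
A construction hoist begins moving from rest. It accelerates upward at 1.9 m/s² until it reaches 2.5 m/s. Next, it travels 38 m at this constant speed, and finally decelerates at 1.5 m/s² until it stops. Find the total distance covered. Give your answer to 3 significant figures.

41.7 m

Phase 1 (accelerating): v₀ = 0 m/s, a = 1.9 m/s².
v = v₀ + at → t = (2.5 − 0) / 1.9 = 1.32 s
v² = v₀² + 2aΔx → Δx = (2.5² − 0²)/(2·1.9) = 1.64 m

Phase 2 (constant speed): v₀ = 2.50 m/s, a = 0 m/s².
Constant speed: t = d/v = 38/2.50 = 15.2 s

Phase 3 (decelerating): v₀ = 2.50 m/s, a = -1.5 m/s².
v = v₀ + at → t = (0 − 2.50) / -1.5 = 1.67 s
v² = v₀² + 2aΔx → Δx = (0² − 2.50²)/(2·-1.5) = 2.08 m
Total distance = 1.64 + 38.0 + 2.08 = 41.7 m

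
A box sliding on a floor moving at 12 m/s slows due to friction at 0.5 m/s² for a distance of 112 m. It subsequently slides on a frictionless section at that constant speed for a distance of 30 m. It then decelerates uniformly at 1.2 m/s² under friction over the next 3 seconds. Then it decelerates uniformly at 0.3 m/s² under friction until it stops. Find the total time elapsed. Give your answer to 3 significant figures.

27.8 s

Phase 1 (decelerating): v₀ = 12.0 m/s, a = -0.5 m/s².
v² = v₀² + 2aΔx = 12.0² + 2·-0.5·112 = 32.0 → v = 5.66 m/s
t = (v − v₀)/a = (5.66 − 12.0)/-0.5 = 12.7 s

Phase 2 (constant speed): v₀ = 5.66 m/s, a = 0 m/s².
Constant speed: t = d/v = 30/5.66 = 5.30 s

Phase 3 (decelerating): v₀ = 5.66 m/s, a = -1.2 m/s².
v = v₀ + at = 5.66 + (-1.2)(3) = 2.06 m/s
Δx = v₀t + ½at² = 5.66·3 + 0.5·-1.2·3² = 11.6 m

Phase 4 (decelerating): v₀ = 2.06 m/s, a = -0.3 m/s².
v = v₀ + at → t = (0 − 2.06) / -0.3 = 6.86 s
v² = v₀² + 2aΔx → Δx = (0² − 2.06²)/(2·-0.3) = 7.05 m
Total time = 12.7 + 5.30 + 3.00 + 6.86 = 27.8 s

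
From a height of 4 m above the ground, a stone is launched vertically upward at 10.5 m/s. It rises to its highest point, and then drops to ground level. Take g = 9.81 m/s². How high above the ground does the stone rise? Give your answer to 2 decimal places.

9.62 m

Phase 1 (rising): v₀ = 10.5 m/s, a = -9.81 m/s².
v = v₀ + at → t = (0 − 10.5) / -9.81 = 1.07 s
v² = v₀² + 2aΔx → Δx = (0² − 10.5²)/(2·-9.81) = 5.62 m
Maximum height = 4 + 5.62 = 9.62 m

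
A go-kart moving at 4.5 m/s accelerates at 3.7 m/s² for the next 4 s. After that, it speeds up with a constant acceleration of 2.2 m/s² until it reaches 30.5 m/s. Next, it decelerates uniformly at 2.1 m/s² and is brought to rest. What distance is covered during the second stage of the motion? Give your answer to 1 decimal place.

126.8 m

Phase 1 (accelerating): v₀ = 4.50 m/s, a = 3.7 m/s².
v = v₀ + at = 4.50 + (3.7)(4) = 19.3 m/s
Δx = v₀t + ½at² = 4.50·4 + 0.5·3.7·4² = 47.6 m

Phase 2 (accelerating): v₀ = 19.3 m/s, a = 2.2 m/s².
v = v₀ + at → t = (30.5 − 19.3) / 2.2 = 5.09 s
v² = v₀² + 2aΔx → Δx = (30.5² − 19.3²)/(2·2.2) = 127 m
Distance in phase 2 = 127 m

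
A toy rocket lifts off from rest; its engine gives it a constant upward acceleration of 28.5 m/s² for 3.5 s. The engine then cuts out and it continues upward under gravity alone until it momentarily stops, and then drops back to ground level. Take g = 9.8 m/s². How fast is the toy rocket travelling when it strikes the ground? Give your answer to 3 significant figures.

Phase 1 (powered ascent): v₀ = 0 m/s, a = 28.5 m/s².
v = v₀ + at = 0 + (28.5)(3.5) = 99.8 m/s
Δx = v₀t + ½at² = 0·3.5 + 0.5·28.5·3.5² = 175 m

Phase 2 (coasting upward): v₀ = 99.8 m/s, a = -9.8 m/s².
v = v₀ + at → t = (0 − 99.8) / -9.8 = 10.2 s
v² = v₀² + 2aΔx → Δx = (0² − 99.8²)/(2·-9.8) = 508 m

Phase 3 (free fall): v₀ = 0 m/s, a = -9.8 m/s².
Falls 682 m from rest: t = √(2·682/9.8) = 11.8 s; v = g·t = 116 m/s.
Impact speed = 116 m/s

116 m/s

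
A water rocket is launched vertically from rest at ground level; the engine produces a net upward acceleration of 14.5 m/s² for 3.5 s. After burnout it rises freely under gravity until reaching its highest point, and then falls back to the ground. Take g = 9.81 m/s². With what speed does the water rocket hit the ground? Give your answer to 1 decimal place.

Phase 1 (powered ascent): v₀ = 0 m/s, a = 14.5 m/s².
v = v₀ + at = 0 + (14.5)(3.5) = 50.8 m/s
Δx = v₀t + ½at² = 0·3.5 + 0.5·14.5·3.5² = 88.8 m

Phase 2 (coasting upward): v₀ = 50.8 m/s, a = -9.81 m/s².
v = v₀ + at → t = (0 − 50.8) / -9.81 = 5.17 s
v² = v₀² + 2aΔx → Δx = (0² − 50.8²)/(2·-9.81) = 131 m

Phase 3 (free fall): v₀ = 0 m/s, a = -9.81 m/s².
Falls 220 m from rest: t = √(2·220/9.81) = 6.70 s; v = g·t = 65.7 m/s.
Impact speed = 65.7 m/s

65.7 m/s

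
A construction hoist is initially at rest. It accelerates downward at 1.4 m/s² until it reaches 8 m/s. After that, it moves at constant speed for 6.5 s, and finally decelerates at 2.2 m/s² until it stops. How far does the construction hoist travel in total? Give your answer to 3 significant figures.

Phase 1 (accelerating): v₀ = 0 m/s, a = 1.4 m/s².
v = v₀ + at → t = (8 − 0) / 1.4 = 5.71 s
v² = v₀² + 2aΔx → Δx = (8² − 0²)/(2·1.4) = 22.9 m

Phase 2 (constant speed): v₀ = 8.00 m/s, a = 0 m/s².
v = v₀ + at = 8.00 + (0)(6.5) = 8.00 m/s
Δx = v₀t + ½at² = 8.00·6.5 + 0.5·0·6.5² = 52.0 m

Phase 3 (decelerating): v₀ = 8.00 m/s, a = -2.2 m/s².
v = v₀ + at → t = (0 − 8.00) / -2.2 = 3.64 s
v² = v₀² + 2aΔx → Δx = (0² − 8.00²)/(2·-2.2) = 14.5 m
Total distance = 22.9 + 52.0 + 14.5 = 89.4 m

89.4 m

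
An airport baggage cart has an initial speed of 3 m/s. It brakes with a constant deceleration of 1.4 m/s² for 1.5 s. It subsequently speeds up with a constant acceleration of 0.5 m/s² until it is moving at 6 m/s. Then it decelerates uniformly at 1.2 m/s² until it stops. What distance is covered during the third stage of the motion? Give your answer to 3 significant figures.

Phase 1 (decelerating): v₀ = 3.00 m/s, a = -1.4 m/s².
v = v₀ + at = 3.00 + (-1.4)(1.5) = 0.900 m/s
Δx = v₀t + ½at² = 3.00·1.5 + 0.5·-1.4·1.5² = 2.93 m

Phase 2 (accelerating): v₀ = 0.900 m/s, a = 0.5 m/s².
v = v₀ + at → t = (6 − 0.900) / 0.5 = 10.2 s
v² = v₀² + 2aΔx → Δx = (6² − 0.900²)/(2·0.5) = 35.2 m

Phase 3 (decelerating): v₀ = 6.00 m/s, a = -1.2 m/s².
v = v₀ + at → t = (0 − 6.00) / -1.2 = 5.00 s
v² = v₀² + 2aΔx → Δx = (0² − 6.00²)/(2·-1.2) = 15.0 m
Distance in phase 3 = 15.0 m

15.0 m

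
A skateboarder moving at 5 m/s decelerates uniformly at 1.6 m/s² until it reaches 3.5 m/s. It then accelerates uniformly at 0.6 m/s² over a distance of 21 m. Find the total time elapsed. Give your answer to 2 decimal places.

Phase 1 (decelerating): v₀ = 5.00 m/s, a = -1.6 m/s².
v = v₀ + at → t = (3.5 − 5.00) / -1.6 = 0.938 s
v² = v₀² + 2aΔx → Δx = (3.5² − 5.00²)/(2·-1.6) = 3.98 m

Phase 2 (accelerating): v₀ = 3.50 m/s, a = 0.6 m/s².
v² = v₀² + 2aΔx = 3.50² + 2·0.6·21 = 37.5 → v = 6.12 m/s
t = (v − v₀)/a = (6.12 − 3.50)/0.6 = 4.37 s
Total time = 0.938 + 4.37 = 5.30 s

5.30 s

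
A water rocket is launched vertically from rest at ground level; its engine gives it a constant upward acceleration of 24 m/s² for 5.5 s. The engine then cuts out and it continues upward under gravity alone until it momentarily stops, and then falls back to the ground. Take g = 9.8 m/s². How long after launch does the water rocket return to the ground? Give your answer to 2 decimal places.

34.95 s

Phase 1 (powered ascent): v₀ = 0 m/s, a = 24 m/s².
v = v₀ + at = 0 + (24)(5.5) = 132 m/s
Δx = v₀t + ½at² = 0·5.5 + 0.5·24·5.5² = 363 m

Phase 2 (coasting upward): v₀ = 132 m/s, a = -9.8 m/s².
v = v₀ + at → t = (0 − 132) / -9.8 = 13.5 s
v² = v₀² + 2aΔx → Δx = (0² − 132²)/(2·-9.8) = 889 m

Phase 3 (free fall): v₀ = 0 m/s, a = -9.8 m/s².
Falls 1250 m from rest: t = √(2·1250/9.8) = 16.0 s; v = g·t = 157 m/s.
Total time = 5.50 + 13.5 + 16.0 = 35.0 s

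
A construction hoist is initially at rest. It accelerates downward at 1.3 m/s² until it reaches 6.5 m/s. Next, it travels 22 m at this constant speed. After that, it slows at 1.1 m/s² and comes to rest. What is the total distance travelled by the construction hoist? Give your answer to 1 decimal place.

57.5 m

Phase 1 (accelerating): v₀ = 0 m/s, a = 1.3 m/s².
v = v₀ + at → t = (6.5 − 0) / 1.3 = 5.00 s
v² = v₀² + 2aΔx → Δx = (6.5² − 0²)/(2·1.3) = 16.2 m

Phase 2 (constant speed): v₀ = 6.50 m/s, a = 0 m/s².
Constant speed: t = d/v = 22/6.50 = 3.38 s

Phase 3 (decelerating): v₀ = 6.50 m/s, a = -1.1 m/s².
v = v₀ + at → t = (0 − 6.50) / -1.1 = 5.91 s
v² = v₀² + 2aΔx → Δx = (0² − 6.50²)/(2·-1.1) = 19.2 m
Total distance = 16.2 + 22.0 + 19.2 = 57.5 m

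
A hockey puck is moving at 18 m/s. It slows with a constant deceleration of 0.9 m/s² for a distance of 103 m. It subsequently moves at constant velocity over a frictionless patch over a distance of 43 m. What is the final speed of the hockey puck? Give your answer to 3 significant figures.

Phase 1 (decelerating): v₀ = 18.0 m/s, a = -0.9 m/s².
v² = v₀² + 2aΔx = 18.0² + 2·-0.9·103 = 139 → v = 11.8 m/s
t = (v − v₀)/a = (11.8 − 18.0)/-0.9 = 6.92 s

Phase 2 (constant speed): v₀ = 11.8 m/s, a = 0 m/s².
Constant speed: t = d/v = 43/11.8 = 3.65 s
Final speed = 11.8 m/s

11.8 m/s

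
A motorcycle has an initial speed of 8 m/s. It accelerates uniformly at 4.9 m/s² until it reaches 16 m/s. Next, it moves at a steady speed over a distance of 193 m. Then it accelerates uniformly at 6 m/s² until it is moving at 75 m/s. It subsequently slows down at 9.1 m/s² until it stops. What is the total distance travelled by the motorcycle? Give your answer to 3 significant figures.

Phase 1 (accelerating): v₀ = 8.00 m/s, a = 4.9 m/s².
v = v₀ + at → t = (16 − 8.00) / 4.9 = 1.63 s
v² = v₀² + 2aΔx → Δx = (16² − 8.00²)/(2·4.9) = 19.6 m

Phase 2 (constant speed): v₀ = 16.0 m/s, a = 0 m/s².
Constant speed: t = d/v = 193/16.0 = 12.1 s

Phase 3 (accelerating): v₀ = 16.0 m/s, a = 6 m/s².
v = v₀ + at → t = (75 − 16.0) / 6 = 9.83 s
v² = v₀² + 2aΔx → Δx = (75² − 16.0²)/(2·6) = 447 m

Phase 4 (decelerating): v₀ = 75.0 m/s, a = -9.1 m/s².
v = v₀ + at → t = (0 − 75.0) / -9.1 = 8.24 s
v² = v₀² + 2aΔx → Δx = (0² − 75.0²)/(2·-9.1) = 309 m
Total distance = 19.6 + 193 + 447 + 309 = 969 m

969 m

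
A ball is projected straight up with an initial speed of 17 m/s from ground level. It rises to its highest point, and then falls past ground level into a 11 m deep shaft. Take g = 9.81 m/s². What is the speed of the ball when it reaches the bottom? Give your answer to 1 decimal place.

22.5 m/s

Phase 1 (rising): v₀ = 17.0 m/s, a = -9.81 m/s².
v = v₀ + at → t = (0 − 17.0) / -9.81 = 1.73 s
v² = v₀² + 2aΔx → Δx = (0² − 17.0²)/(2·-9.81) = 14.7 m

Phase 2 (falling): v₀ = 0 m/s, a = -9.81 m/s².
Falls 25.7 m from rest: t = √(2·25.7/9.81) = 2.29 s; v = g·t = 22.5 m/s.
Final speed = 22.5 m/s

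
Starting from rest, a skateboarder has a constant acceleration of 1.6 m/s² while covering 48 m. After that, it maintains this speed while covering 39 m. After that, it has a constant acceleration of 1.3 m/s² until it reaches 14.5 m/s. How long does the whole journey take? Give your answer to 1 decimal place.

Phase 1 (accelerating): v₀ = 0 m/s, a = 1.6 m/s².
v² = v₀² + 2aΔx = 0² + 2·1.6·48 = 154 → v = 12.4 m/s
t = (v − v₀)/a = (12.4 − 0)/1.6 = 7.75 s

Phase 2 (constant speed): v₀ = 12.4 m/s, a = 0 m/s².
Constant speed: t = d/v = 39/12.4 = 3.15 s

Phase 3 (accelerating): v₀ = 12.4 m/s, a = 1.3 m/s².
v = v₀ + at → t = (14.5 − 12.4) / 1.3 = 1.62 s
v² = v₀² + 2aΔx → Δx = (14.5² − 12.4²)/(2·1.3) = 21.8 m
Total time = 7.75 + 3.15 + 1.62 = 12.5 s

12.5 s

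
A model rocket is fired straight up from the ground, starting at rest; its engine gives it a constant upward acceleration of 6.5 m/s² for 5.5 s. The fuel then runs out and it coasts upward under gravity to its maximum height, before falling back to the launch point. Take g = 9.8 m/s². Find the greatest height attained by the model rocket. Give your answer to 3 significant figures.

Phase 1 (powered ascent): v₀ = 0 m/s, a = 6.5 m/s².
v = v₀ + at = 0 + (6.5)(5.5) = 35.8 m/s
Δx = v₀t + ½at² = 0·5.5 + 0.5·6.5·5.5² = 98.3 m

Phase 2 (coasting upward): v₀ = 35.8 m/s, a = -9.8 m/s².
v = v₀ + at → t = (0 − 35.8) / -9.8 = 3.65 s
v² = v₀² + 2aΔx → Δx = (0² − 35.8²)/(2·-9.8) = 65.2 m
Maximum height = 98.3 + 65.2 = 164 m

164 m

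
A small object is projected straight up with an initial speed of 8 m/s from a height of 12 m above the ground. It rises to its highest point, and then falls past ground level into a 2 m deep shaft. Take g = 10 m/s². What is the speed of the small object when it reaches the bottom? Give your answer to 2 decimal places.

Phase 1 (rising): v₀ = 8.00 m/s, a = -10 m/s².
v = v₀ + at → t = (0 − 8.00) / -10 = 0.800 s
v² = v₀² + 2aΔx → Δx = (0² − 8.00²)/(2·-10) = 3.20 m

Phase 2 (falling): v₀ = 0 m/s, a = -10 m/s².
Falls 17.2 m from rest: t = √(2·17.2/10) = 1.85 s; v = g·t = 18.5 m/s.
Final speed = 18.5 m/s

18.55 m/s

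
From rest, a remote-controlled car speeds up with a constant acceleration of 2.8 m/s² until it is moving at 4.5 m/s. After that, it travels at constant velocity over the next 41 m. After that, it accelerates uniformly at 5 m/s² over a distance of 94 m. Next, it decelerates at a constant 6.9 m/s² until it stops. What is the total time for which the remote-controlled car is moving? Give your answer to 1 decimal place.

Phase 1 (accelerating): v₀ = 0 m/s, a = 2.8 m/s².
v = v₀ + at → t = (4.5 − 0) / 2.8 = 1.61 s
v² = v₀² + 2aΔx → Δx = (4.5² − 0²)/(2·2.8) = 3.62 m

Phase 2 (constant speed): v₀ = 4.50 m/s, a = 0 m/s².
Constant speed: t = d/v = 41/4.50 = 9.11 s

Phase 3 (accelerating): v₀ = 4.50 m/s, a = 5 m/s².
v² = v₀² + 2aΔx = 4.50² + 2·5·94 = 960 → v = 31.0 m/s
t = (v − v₀)/a = (31.0 − 4.50)/5 = 5.30 s

Phase 4 (decelerating): v₀ = 31.0 m/s, a = -6.9 m/s².
v = v₀ + at → t = (0 − 31.0) / -6.9 = 4.49 s
v² = v₀² + 2aΔx → Δx = (0² − 31.0²)/(2·-6.9) = 69.6 m
Total time = 1.61 + 9.11 + 5.30 + 4.49 = 20.5 s

20.5 s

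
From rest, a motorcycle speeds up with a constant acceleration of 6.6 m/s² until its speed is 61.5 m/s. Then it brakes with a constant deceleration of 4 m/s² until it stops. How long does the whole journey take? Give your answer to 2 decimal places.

24.69 s

Phase 1 (accelerating): v₀ = 0 m/s, a = 6.6 m/s².
v = v₀ + at → t = (61.5 − 0) / 6.6 = 9.32 s
v² = v₀² + 2aΔx → Δx = (61.5² − 0²)/(2·6.6) = 287 m

Phase 2 (decelerating): v₀ = 61.5 m/s, a = -4 m/s².
v = v₀ + at → t = (0 − 61.5) / -4 = 15.4 s
v² = v₀² + 2aΔx → Δx = (0² − 61.5²)/(2·-4) = 473 m
Total time = 9.32 + 15.4 = 24.7 s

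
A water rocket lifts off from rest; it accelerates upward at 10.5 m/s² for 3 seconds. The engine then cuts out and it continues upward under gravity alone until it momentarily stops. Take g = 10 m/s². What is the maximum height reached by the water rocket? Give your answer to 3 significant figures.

96.9 m

Phase 1 (powered ascent): v₀ = 0 m/s, a = 10.5 m/s².
v = v₀ + at = 0 + (10.5)(3) = 31.5 m/s
Δx = v₀t + ½at² = 0·3 + 0.5·10.5·3² = 47.2 m

Phase 2 (coasting upward): v₀ = 31.5 m/s, a = -10 m/s².
v = v₀ + at → t = (0 − 31.5) / -10 = 3.15 s
v² = v₀² + 2aΔx → Δx = (0² − 31.5²)/(2·-10) = 49.6 m
Maximum height = 47.2 + 49.6 = 96.9 m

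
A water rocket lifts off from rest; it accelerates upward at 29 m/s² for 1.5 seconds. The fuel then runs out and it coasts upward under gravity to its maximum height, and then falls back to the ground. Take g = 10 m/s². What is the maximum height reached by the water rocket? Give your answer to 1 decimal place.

127.2 m

Phase 1 (powered ascent): v₀ = 0 m/s, a = 29 m/s².
v = v₀ + at = 0 + (29)(1.5) = 43.5 m/s
Δx = v₀t + ½at² = 0·1.5 + 0.5·29·1.5² = 32.6 m

Phase 2 (coasting upward): v₀ = 43.5 m/s, a = -10 m/s².
v = v₀ + at → t = (0 − 43.5) / -10 = 4.35 s
v² = v₀² + 2aΔx → Δx = (0² − 43.5²)/(2·-10) = 94.6 m
Maximum height = 32.6 + 94.6 = 127 m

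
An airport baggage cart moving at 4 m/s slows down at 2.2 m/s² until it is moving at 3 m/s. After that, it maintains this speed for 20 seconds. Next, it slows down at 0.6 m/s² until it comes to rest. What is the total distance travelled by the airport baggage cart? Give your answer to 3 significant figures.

69.1 m

Phase 1 (decelerating): v₀ = 4.00 m/s, a = -2.2 m/s².
v = v₀ + at → t = (3 − 4.00) / -2.2 = 0.455 s
v² = v₀² + 2aΔx → Δx = (3² − 4.00²)/(2·-2.2) = 1.59 m

Phase 2 (constant speed): v₀ = 3.00 m/s, a = 0 m/s².
v = v₀ + at = 3.00 + (0)(20) = 3.00 m/s
Δx = v₀t + ½at² = 3.00·20 + 0.5·0·20² = 60.0 m

Phase 3 (decelerating): v₀ = 3.00 m/s, a = -0.6 m/s².
v = v₀ + at → t = (0 − 3.00) / -0.6 = 5.00 s
v² = v₀² + 2aΔx → Δx = (0² − 3.00²)/(2·-0.6) = 7.50 m
Total distance = 1.59 + 60.0 + 7.50 = 69.1 m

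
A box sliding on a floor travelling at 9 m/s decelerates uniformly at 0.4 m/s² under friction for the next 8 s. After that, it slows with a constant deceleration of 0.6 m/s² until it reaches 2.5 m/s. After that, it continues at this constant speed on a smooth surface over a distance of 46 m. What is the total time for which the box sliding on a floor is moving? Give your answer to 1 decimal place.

Phase 1 (decelerating): v₀ = 9.00 m/s, a = -0.4 m/s².
v = v₀ + at = 9.00 + (-0.4)(8) = 5.80 m/s
Δx = v₀t + ½at² = 9.00·8 + 0.5·-0.4·8² = 59.2 m

Phase 2 (decelerating): v₀ = 5.80 m/s, a = -0.6 m/s².
v = v₀ + at → t = (2.5 − 5.80) / -0.6 = 5.50 s
v² = v₀² + 2aΔx → Δx = (2.5² − 5.80²)/(2·-0.6) = 22.8 m

Phase 3 (constant speed): v₀ = 2.50 m/s, a = 0 m/s².
Constant speed: t = d/v = 46/2.50 = 18.4 s
Total time = 8.00 + 5.50 + 18.4 = 31.9 s

31.9 s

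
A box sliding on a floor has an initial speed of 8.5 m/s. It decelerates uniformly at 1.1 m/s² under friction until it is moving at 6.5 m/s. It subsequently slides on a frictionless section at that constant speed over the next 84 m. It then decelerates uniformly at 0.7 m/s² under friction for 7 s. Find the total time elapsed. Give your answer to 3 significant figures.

Phase 1 (decelerating): v₀ = 8.50 m/s, a = -1.1 m/s².
v = v₀ + at → t = (6.5 − 8.50) / -1.1 = 1.82 s
v² = v₀² + 2aΔx → Δx = (6.5² − 8.50²)/(2·-1.1) = 13.6 m

Phase 2 (constant speed): v₀ = 6.50 m/s, a = 0 m/s².
Constant speed: t = d/v = 84/6.50 = 12.9 s

Phase 3 (decelerating): v₀ = 6.50 m/s, a = -0.7 m/s².
v = v₀ + at = 6.50 + (-0.7)(7) = 1.60 m/s
Δx = v₀t + ½at² = 6.50·7 + 0.5·-0.7·7² = 28.4 m
Total time = 1.82 + 12.9 + 7.00 = 21.7 s

21.7 s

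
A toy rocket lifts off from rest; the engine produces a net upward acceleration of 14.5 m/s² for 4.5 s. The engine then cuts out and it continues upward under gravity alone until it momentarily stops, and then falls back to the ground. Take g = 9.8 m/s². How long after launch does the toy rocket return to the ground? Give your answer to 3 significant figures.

Phase 1 (powered ascent): v₀ = 0 m/s, a = 14.5 m/s².
v = v₀ + at = 0 + (14.5)(4.5) = 65.2 m/s
Δx = v₀t + ½at² = 0·4.5 + 0.5·14.5·4.5² = 147 m

Phase 2 (coasting upward): v₀ = 65.2 m/s, a = -9.8 m/s².
v = v₀ + at → t = (0 − 65.2) / -9.8 = 6.66 s
v² = v₀² + 2aΔx → Δx = (0² − 65.2²)/(2·-9.8) = 217 m

Phase 3 (free fall): v₀ = 0 m/s, a = -9.8 m/s².
Falls 364 m from rest: t = √(2·364/9.8) = 8.62 s; v = g·t = 84.5 m/s.
Total time = 4.50 + 6.66 + 8.62 = 19.8 s

19.8 s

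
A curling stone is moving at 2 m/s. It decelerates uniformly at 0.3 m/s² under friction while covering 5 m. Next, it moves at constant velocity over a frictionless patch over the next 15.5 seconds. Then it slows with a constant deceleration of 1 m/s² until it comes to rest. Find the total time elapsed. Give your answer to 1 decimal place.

19.8 s

Phase 1 (decelerating): v₀ = 2.00 m/s, a = -0.3 m/s².
v² = v₀² + 2aΔx = 2.00² + 2·-0.3·5 = 1.00 → v = 1.00 m/s
t = (v − v₀)/a = (1.00 − 2.00)/-0.3 = 3.33 s

Phase 2 (constant speed): v₀ = 1.00 m/s, a = 0 m/s².
v = v₀ + at = 1.00 + (0)(15.5) = 1.00 m/s
Δx = v₀t + ½at² = 1.00·15.5 + 0.5·0·15.5² = 15.5 m

Phase 3 (decelerating): v₀ = 1.00 m/s, a = -1 m/s².
v = v₀ + at → t = (0 − 1.00) / -1 = 1.00 s
v² = v₀² + 2aΔx → Δx = (0² − 1.00²)/(2·-1) = 0.500 m
Total time = 3.33 + 15.5 + 1.00 = 19.8 s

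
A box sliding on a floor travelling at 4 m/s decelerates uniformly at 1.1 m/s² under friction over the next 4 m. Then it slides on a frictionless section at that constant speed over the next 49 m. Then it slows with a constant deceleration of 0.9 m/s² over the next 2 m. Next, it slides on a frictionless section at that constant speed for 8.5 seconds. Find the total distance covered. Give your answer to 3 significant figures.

Phase 1 (decelerating): v₀ = 4.00 m/s, a = -1.1 m/s².
v² = v₀² + 2aΔx = 4.00² + 2·-1.1·4 = 7.20 → v = 2.68 m/s
t = (v − v₀)/a = (2.68 − 4.00)/-1.1 = 1.20 s

Phase 2 (constant speed): v₀ = 2.68 m/s, a = 0 m/s².
Constant speed: t = d/v = 49/2.68 = 18.3 s

Phase 3 (decelerating): v₀ = 2.68 m/s, a = -0.9 m/s².
v² = v₀² + 2aΔx = 2.68² + 2·-0.9·2 = 3.60 → v = 1.90 m/s
t = (v − v₀)/a = (1.90 − 2.68)/-0.9 = 0.873 s

Phase 4 (constant speed): v₀ = 1.90 m/s, a = 0 m/s².
v = v₀ + at = 1.90 + (0)(8.5) = 1.90 m/s
Δx = v₀t + ½at² = 1.90·8.5 + 0.5·0·8.5² = 16.1 m
Total distance = 4.00 + 49.0 + 2.00 + 16.1 = 71.1 m

71.1 m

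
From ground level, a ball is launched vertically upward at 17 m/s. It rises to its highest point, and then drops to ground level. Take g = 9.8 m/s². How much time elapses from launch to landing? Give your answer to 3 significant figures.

Phase 1 (rising): v₀ = 17.0 m/s, a = -9.8 m/s².
v = v₀ + at → t = (0 − 17.0) / -9.8 = 1.73 s
v² = v₀² + 2aΔx → Δx = (0² − 17.0²)/(2·-9.8) = 14.7 m

Phase 2 (falling): v₀ = 0 m/s, a = -9.8 m/s².
Falls 14.7 m from rest: t = √(2·14.7/9.8) = 1.73 s; v = g·t = 17.0 m/s.
Total time = 1.73 + 1.73 = 3.47 s

3.47 s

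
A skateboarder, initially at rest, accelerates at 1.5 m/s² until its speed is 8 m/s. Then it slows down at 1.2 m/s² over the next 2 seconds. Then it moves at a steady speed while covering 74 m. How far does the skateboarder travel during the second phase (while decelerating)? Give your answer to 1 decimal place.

Phase 1 (accelerating): v₀ = 0 m/s, a = 1.5 m/s².
v = v₀ + at → t = (8 − 0) / 1.5 = 5.33 s
v² = v₀² + 2aΔx → Δx = (8² − 0²)/(2·1.5) = 21.3 m

Phase 2 (decelerating): v₀ = 8.00 m/s, a = -1.2 m/s².
v = v₀ + at = 8.00 + (-1.2)(2) = 5.60 m/s
Δx = v₀t + ½at² = 8.00·2 + 0.5·-1.2·2² = 13.6 m
Distance in phase 2 = 13.6 m

13.6 m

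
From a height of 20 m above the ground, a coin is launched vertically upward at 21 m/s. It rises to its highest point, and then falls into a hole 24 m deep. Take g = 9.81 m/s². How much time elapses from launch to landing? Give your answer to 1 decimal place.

5.8 s

Phase 1 (rising): v₀ = 21.0 m/s, a = -9.81 m/s².
v = v₀ + at → t = (0 − 21.0) / -9.81 = 2.14 s
v² = v₀² + 2aΔx → Δx = (0² − 21.0²)/(2·-9.81) = 22.5 m

Phase 2 (falling): v₀ = 0 m/s, a = -9.81 m/s².
Falls 66.5 m from rest: t = √(2·66.5/9.81) = 3.68 s; v = g·t = 36.1 m/s.
Total time = 2.14 + 3.68 = 5.82 s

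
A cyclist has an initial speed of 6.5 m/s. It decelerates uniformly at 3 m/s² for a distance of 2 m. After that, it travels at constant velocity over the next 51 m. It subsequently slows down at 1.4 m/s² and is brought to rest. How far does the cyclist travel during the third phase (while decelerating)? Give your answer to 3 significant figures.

Phase 1 (decelerating): v₀ = 6.50 m/s, a = -3 m/s².
v² = v₀² + 2aΔx = 6.50² + 2·-3·2 = 30.2 → v = 5.50 m/s
t = (v − v₀)/a = (5.50 − 6.50)/-3 = 0.333 s

Phase 2 (constant speed): v₀ = 5.50 m/s, a = 0 m/s².
Constant speed: t = d/v = 51/5.50 = 9.27 s

Phase 3 (decelerating): v₀ = 5.50 m/s, a = -1.4 m/s².
v = v₀ + at → t = (0 − 5.50) / -1.4 = 3.93 s
v² = v₀² + 2aΔx → Δx = (0² − 5.50²)/(2·-1.4) = 10.8 m
Distance in phase 3 = 10.8 m

10.8 m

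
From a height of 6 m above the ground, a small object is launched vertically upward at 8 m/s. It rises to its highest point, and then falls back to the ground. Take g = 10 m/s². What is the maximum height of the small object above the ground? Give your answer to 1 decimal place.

9.2 m

Phase 1 (rising): v₀ = 8.00 m/s, a = -10 m/s².
v = v₀ + at → t = (0 − 8.00) / -10 = 0.800 s
v² = v₀² + 2aΔx → Δx = (0² − 8.00²)/(2·-10) = 3.20 m
Maximum height = 6 + 3.20 = 9.20 m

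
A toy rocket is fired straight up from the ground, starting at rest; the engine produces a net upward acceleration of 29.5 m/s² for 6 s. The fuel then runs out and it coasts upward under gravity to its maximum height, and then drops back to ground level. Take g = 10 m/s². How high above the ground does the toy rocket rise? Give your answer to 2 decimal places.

Phase 1 (powered ascent): v₀ = 0 m/s, a = 29.5 m/s².
v = v₀ + at = 0 + (29.5)(6) = 177 m/s
Δx = v₀t + ½at² = 0·6 + 0.5·29.5·6² = 531 m

Phase 2 (coasting upward): v₀ = 177 m/s, a = -10 m/s².
v = v₀ + at → t = (0 − 177) / -10 = 17.7 s
v² = v₀² + 2aΔx → Δx = (0² − 177²)/(2·-10) = 1570 m
Maximum height = 531 + 1570 = 2100 m

2097.45 m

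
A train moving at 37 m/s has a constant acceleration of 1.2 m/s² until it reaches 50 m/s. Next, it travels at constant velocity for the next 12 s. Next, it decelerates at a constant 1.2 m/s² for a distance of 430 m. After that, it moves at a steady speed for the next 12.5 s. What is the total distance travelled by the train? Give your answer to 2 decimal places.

Phase 1 (accelerating): v₀ = 37.0 m/s, a = 1.2 m/s².
v = v₀ + at → t = (50 − 37.0) / 1.2 = 10.8 s
v² = v₀² + 2aΔx → Δx = (50² − 37.0²)/(2·1.2) = 471 m

Phase 2 (constant speed): v₀ = 50.0 m/s, a = 0 m/s².
v = v₀ + at = 50.0 + (0)(12) = 50.0 m/s
Δx = v₀t + ½at² = 50.0·12 + 0.5·0·12² = 600 m

Phase 3 (decelerating): v₀ = 50.0 m/s, a = -1.2 m/s².
v² = v₀² + 2aΔx = 50.0² + 2·-1.2·430 = 1470 → v = 38.3 m/s
t = (v − v₀)/a = (38.3 − 50.0)/-1.2 = 9.74 s

Phase 4 (constant speed): v₀ = 38.3 m/s, a = 0 m/s².
v = v₀ + at = 38.3 + (0)(12.5) = 38.3 m/s
Δx = v₀t + ½at² = 38.3·12.5 + 0.5·0·12.5² = 479 m
Total distance = 471 + 600 + 430 + 479 = 1980 m

1980.18 m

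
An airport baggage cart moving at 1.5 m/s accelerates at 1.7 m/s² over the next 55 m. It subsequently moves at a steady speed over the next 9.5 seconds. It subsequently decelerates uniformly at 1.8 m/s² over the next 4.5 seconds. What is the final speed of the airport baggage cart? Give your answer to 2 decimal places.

5.66 m/s

Phase 1 (accelerating): v₀ = 1.50 m/s, a = 1.7 m/s².
v² = v₀² + 2aΔx = 1.50² + 2·1.7·55 = 189 → v = 13.8 m/s
t = (v − v₀)/a = (13.8 − 1.50)/1.7 = 7.21 s

Phase 2 (constant speed): v₀ = 13.8 m/s, a = 0 m/s².
v = v₀ + at = 13.8 + (0)(9.5) = 13.8 m/s
Δx = v₀t + ½at² = 13.8·9.5 + 0.5·0·9.5² = 131 m

Phase 3 (decelerating): v₀ = 13.8 m/s, a = -1.8 m/s².
v = v₀ + at = 13.8 + (-1.8)(4.5) = 5.66 m/s
Δx = v₀t + ½at² = 13.8·4.5 + 0.5·-1.8·4.5² = 43.7 m
Final speed = 5.66 m/s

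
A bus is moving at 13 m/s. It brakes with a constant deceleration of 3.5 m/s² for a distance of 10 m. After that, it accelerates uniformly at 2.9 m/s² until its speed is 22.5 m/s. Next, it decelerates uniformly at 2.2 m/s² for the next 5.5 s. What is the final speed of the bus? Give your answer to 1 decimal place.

Phase 1 (decelerating): v₀ = 13.0 m/s, a = -3.5 m/s².
v² = v₀² + 2aΔx = 13.0² + 2·-3.5·10 = 99.0 → v = 9.95 m/s
t = (v − v₀)/a = (9.95 − 13.0)/-3.5 = 0.871 s

Phase 2 (accelerating): v₀ = 9.95 m/s, a = 2.9 m/s².
v = v₀ + at → t = (22.5 − 9.95) / 2.9 = 4.33 s
v² = v₀² + 2aΔx → Δx = (22.5² − 9.95²)/(2·2.9) = 70.2 m

Phase 3 (decelerating): v₀ = 22.5 m/s, a = -2.2 m/s².
v = v₀ + at = 22.5 + (-2.2)(5.5) = 10.4 m/s
Δx = v₀t + ½at² = 22.5·5.5 + 0.5·-2.2·5.5² = 90.5 m
Final speed = 10.4 m/s

10.4 m/s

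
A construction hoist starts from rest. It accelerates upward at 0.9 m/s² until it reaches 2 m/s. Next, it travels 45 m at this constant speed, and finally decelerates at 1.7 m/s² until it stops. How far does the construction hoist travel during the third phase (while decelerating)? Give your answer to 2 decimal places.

Phase 1 (accelerating): v₀ = 0 m/s, a = 0.9 m/s².
v = v₀ + at → t = (2 − 0) / 0.9 = 2.22 s
v² = v₀² + 2aΔx → Δx = (2² − 0²)/(2·0.9) = 2.22 m

Phase 2 (constant speed): v₀ = 2.00 m/s, a = 0 m/s².
Constant speed: t = d/v = 45/2.00 = 22.5 s

Phase 3 (decelerating): v₀ = 2.00 m/s, a = -1.7 m/s².
v = v₀ + at → t = (0 − 2.00) / -1.7 = 1.18 s
v² = v₀² + 2aΔx → Δx = (0² − 2.00²)/(2·-1.7) = 1.18 m
Distance in phase 3 = 1.18 m

1.18 m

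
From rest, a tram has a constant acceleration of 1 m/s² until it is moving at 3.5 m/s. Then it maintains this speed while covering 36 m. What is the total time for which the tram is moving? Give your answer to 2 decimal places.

Phase 1 (accelerating): v₀ = 0 m/s, a = 1 m/s².
v = v₀ + at → t = (3.5 − 0) / 1 = 3.50 s
v² = v₀² + 2aΔx → Δx = (3.5² − 0²)/(2·1) = 6.12 m

Phase 2 (constant speed): v₀ = 3.50 m/s, a = 0 m/s².
Constant speed: t = d/v = 36/3.50 = 10.3 s
Total time = 3.50 + 10.3 = 13.8 s

13.79 s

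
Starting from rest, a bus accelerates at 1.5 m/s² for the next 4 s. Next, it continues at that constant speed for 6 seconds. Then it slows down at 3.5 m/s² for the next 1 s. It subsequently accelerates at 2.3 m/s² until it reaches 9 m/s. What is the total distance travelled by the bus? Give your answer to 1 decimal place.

68.5 m

Phase 1 (accelerating): v₀ = 0 m/s, a = 1.5 m/s².
v = v₀ + at = 0 + (1.5)(4) = 6.00 m/s
Δx = v₀t + ½at² = 0·4 + 0.5·1.5·4² = 12.0 m

Phase 2 (constant speed): v₀ = 6.00 m/s, a = 0 m/s².
v = v₀ + at = 6.00 + (0)(6) = 6.00 m/s
Δx = v₀t + ½at² = 6.00·6 + 0.5·0·6² = 36.0 m

Phase 3 (decelerating): v₀ = 6.00 m/s, a = -3.5 m/s².
v = v₀ + at = 6.00 + (-3.5)(1) = 2.50 m/s
Δx = v₀t + ½at² = 6.00·1 + 0.5·-3.5·1² = 4.25 m

Phase 4 (accelerating): v₀ = 2.50 m/s, a = 2.3 m/s².
v = v₀ + at → t = (9 − 2.50) / 2.3 = 2.83 s
v² = v₀² + 2aΔx → Δx = (9² − 2.50²)/(2·2.3) = 16.2 m
Total distance = 12.0 + 36.0 + 4.25 + 16.2 = 68.5 m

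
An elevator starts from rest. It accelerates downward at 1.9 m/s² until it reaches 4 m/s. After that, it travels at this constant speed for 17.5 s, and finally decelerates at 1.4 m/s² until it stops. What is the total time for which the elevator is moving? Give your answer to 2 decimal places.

Phase 1 (accelerating): v₀ = 0 m/s, a = 1.9 m/s².
v = v₀ + at → t = (4 − 0) / 1.9 = 2.11 s
v² = v₀² + 2aΔx → Δx = (4² − 0²)/(2·1.9) = 4.21 m

Phase 2 (constant speed): v₀ = 4.00 m/s, a = 0 m/s².
v = v₀ + at = 4.00 + (0)(17.5) = 4.00 m/s
Δx = v₀t + ½at² = 4.00·17.5 + 0.5·0·17.5² = 70.0 m

Phase 3 (decelerating): v₀ = 4.00 m/s, a = -1.4 m/s².
v = v₀ + at → t = (0 − 4.00) / -1.4 = 2.86 s
v² = v₀² + 2aΔx → Δx = (0² − 4.00²)/(2·-1.4) = 5.71 m
Total time = 2.11 + 17.5 + 2.86 = 22.5 s

22.46 s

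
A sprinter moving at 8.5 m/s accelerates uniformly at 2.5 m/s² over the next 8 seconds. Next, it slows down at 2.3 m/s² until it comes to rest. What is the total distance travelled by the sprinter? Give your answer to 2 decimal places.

324.58 m

Phase 1 (accelerating): v₀ = 8.50 m/s, a = 2.5 m/s².
v = v₀ + at = 8.50 + (2.5)(8) = 28.5 m/s
Δx = v₀t + ½at² = 8.50·8 + 0.5·2.5·8² = 148 m

Phase 2 (decelerating): v₀ = 28.5 m/s, a = -2.3 m/s².
v = v₀ + at → t = (0 − 28.5) / -2.3 = 12.4 s
v² = v₀² + 2aΔx → Δx = (0² − 28.5²)/(2·-2.3) = 177 m
Total distance = 148 + 177 = 325 m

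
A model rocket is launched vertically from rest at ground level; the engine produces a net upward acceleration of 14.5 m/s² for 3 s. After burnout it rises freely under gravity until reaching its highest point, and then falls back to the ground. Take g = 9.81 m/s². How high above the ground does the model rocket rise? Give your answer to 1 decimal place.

161.7 m

Phase 1 (powered ascent): v₀ = 0 m/s, a = 14.5 m/s².
v = v₀ + at = 0 + (14.5)(3) = 43.5 m/s
Δx = v₀t + ½at² = 0·3 + 0.5·14.5·3² = 65.2 m

Phase 2 (coasting upward): v₀ = 43.5 m/s, a = -9.81 m/s².
v = v₀ + at → t = (0 − 43.5) / -9.81 = 4.43 s
v² = v₀² + 2aΔx → Δx = (0² − 43.5²)/(2·-9.81) = 96.4 m
Maximum height = 65.2 + 96.4 = 162 m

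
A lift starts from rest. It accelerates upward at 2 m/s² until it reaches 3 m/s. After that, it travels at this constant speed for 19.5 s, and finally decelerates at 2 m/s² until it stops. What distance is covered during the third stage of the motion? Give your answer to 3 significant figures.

Phase 1 (accelerating): v₀ = 0 m/s, a = 2 m/s².
v = v₀ + at → t = (3 − 0) / 2 = 1.50 s
v² = v₀² + 2aΔx → Δx = (3² − 0²)/(2·2) = 2.25 m

Phase 2 (constant speed): v₀ = 3.00 m/s, a = 0 m/s².
v = v₀ + at = 3.00 + (0)(19.5) = 3.00 m/s
Δx = v₀t + ½at² = 3.00·19.5 + 0.5·0·19.5² = 58.5 m

Phase 3 (decelerating): v₀ = 3.00 m/s, a = -2 m/s².
v = v₀ + at → t = (0 − 3.00) / -2 = 1.50 s
v² = v₀² + 2aΔx → Δx = (0² − 3.00²)/(2·-2) = 2.25 m
Distance in phase 3 = 2.25 m

2.25 m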